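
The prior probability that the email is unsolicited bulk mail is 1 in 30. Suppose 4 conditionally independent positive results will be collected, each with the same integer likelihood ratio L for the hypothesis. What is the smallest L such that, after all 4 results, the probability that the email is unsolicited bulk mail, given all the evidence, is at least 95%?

5

Prior odds = (1/30)/(29/30) = 1/29.
Target odds = 0.95/0.05 = 19.
Need L⁴ ≥ 19 ÷ (1/29) = 551.
4⁴ = 256 < 551 ≤ 625 = 5⁴, so L = 5.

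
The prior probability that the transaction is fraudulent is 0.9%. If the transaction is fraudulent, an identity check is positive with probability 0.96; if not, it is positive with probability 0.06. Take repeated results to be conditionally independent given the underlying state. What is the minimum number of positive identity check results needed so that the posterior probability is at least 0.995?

4

Prior odds: 0.009 ÷ 0.991 = 9/991.
Likelihood ratio of a positive = 0.96/0.06 = 16.
Target odds: 0.995 ÷ 0.005 = 199.
Require 16ⁿ ≥ 199 ÷ (9/991) = 197209/9.
16³ = 4096 falls short of 197209/9 but 16⁴ = 65536 reaches it, so n = 4.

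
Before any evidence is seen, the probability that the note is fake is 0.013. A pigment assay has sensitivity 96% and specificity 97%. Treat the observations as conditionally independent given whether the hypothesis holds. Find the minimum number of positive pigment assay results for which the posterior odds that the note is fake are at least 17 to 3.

2

Prior odds = 0.013/0.987 = 13/987.
False-positive rate = 1 − 0.97 = 0.03; likelihood ratio of a positive = 0.96/0.03 = 32.
Target odds = 17/3.
Need (13/987) × 32ⁿ ≥ 17/3, i.e. 32ⁿ ≥ 5593/13.
32¹ = 32 falls short of 5593/13 but 32² = 1024 reaches it, so n = 2.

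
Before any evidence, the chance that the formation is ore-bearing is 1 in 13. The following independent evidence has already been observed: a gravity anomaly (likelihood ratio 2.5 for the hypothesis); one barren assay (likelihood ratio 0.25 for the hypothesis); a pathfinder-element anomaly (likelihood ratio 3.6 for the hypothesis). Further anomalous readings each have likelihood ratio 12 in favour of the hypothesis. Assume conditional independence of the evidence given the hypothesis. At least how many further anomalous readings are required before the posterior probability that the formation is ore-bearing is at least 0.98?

3

Prior odds = (1/13)/(12/13) = 1/12.
Combined Bayes factor of the evidence already in hand = 2.5 × 0.25 × 3.6 = 2.25.
Odds after that evidence = (1/12) × 2.25 = 0.1875.
Target odds = 0.98/0.02 = 49.
Need 12ⁿ ≥ 49 ÷ 0.1875 = 784/3.
12² = 144 falls short of 784/3 but 12³ = 1728 reaches it, so n = 3.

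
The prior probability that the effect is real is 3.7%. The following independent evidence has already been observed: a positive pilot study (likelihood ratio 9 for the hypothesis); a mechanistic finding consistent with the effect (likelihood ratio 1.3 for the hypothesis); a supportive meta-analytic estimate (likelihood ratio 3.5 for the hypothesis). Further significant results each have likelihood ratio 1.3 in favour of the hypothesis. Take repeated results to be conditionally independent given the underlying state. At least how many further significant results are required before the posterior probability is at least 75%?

Prior odds = 0.037/0.963 = 37/963.
Combined Bayes factor of the evidence already in hand = 9 × 1.3 × 3.5 = 40.95.
Odds after that evidence = (37/963) × 40.95 = 3367/2140.
Target odds = 0.75/0.25 = 3.
Need 1.3ⁿ ≥ 3 ÷ (3367/2140) = 6420/3367.
1.3² = 1.69 falls short of 6420/3367 but 1.3³ = 2.197 reaches it, so n = 3.

3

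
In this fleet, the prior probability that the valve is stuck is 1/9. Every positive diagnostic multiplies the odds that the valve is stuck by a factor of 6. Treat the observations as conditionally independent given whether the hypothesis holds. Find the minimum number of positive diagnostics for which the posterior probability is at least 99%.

4

Prior odds = (1/9)/(8/9) = 0.125.
Likelihood ratio per positive diagnostic = 6.
Target odds: 0.99 ÷ 0.01 = 99.
Require 6ⁿ ≥ 99 ÷ 0.125 = 792.
6³ = 216 falls short of 792 but 6⁴ = 1296 reaches it, so n = 4.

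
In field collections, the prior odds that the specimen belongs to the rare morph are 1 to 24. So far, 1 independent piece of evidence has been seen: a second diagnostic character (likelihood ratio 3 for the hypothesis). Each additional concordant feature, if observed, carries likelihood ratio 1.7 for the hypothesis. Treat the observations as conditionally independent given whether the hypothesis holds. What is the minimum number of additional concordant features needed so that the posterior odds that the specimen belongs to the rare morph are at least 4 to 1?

Prior odds = 1/24.
Bayes factor of the evidence already in hand = 3.
Odds after that evidence = (1/24) × 3 = 0.125.
Target odds = 4.
Need 1.7ⁿ ≥ 4 ÷ 0.125 = 32.
1.7⁶ = 24137569/1000000 falls short of 32 but 1.7⁷ = 410338673/10000000 reaches it, so n = 7.

7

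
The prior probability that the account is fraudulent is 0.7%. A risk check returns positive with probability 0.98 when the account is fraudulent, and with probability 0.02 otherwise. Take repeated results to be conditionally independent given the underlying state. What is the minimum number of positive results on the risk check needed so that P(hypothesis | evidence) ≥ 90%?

Prior odds = 0.007/0.993 = 7/993.
Likelihood ratio of a positive result = 0.98/0.02 = 49.
Target odds: 0.9 ÷ 0.1 = 9.
Require 49ⁿ ≥ 9 ÷ (7/993) = 8937/7.
49¹ = 49 falls short of 8937/7 but 49² = 2401 reaches it, so n = 2.

2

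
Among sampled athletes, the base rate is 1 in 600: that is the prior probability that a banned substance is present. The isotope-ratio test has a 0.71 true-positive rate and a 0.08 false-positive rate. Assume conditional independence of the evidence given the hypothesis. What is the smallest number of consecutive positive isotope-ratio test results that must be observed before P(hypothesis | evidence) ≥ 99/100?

Prior odds: (1/600) ÷ (599/600) = 1/599.
Likelihood ratio of a positive result = 0.71/0.08 = 8.875.
Target odds: 0.99 ÷ 0.01 = 99.
Require 8.875ⁿ ≥ 99 ÷ (1/599) = 59301.
8.875⁵ ≈55060.7 falls short of 59301 but 8.875⁶ ≈488664 reaches it, so n = 6.

6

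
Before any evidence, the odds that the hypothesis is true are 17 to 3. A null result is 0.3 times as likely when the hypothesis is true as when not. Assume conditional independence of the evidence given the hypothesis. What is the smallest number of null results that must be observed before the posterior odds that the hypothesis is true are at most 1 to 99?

6

Prior odds = 17/3.
Likelihood ratio per null result = 0.3.
Target odds = 1/99.
Require 0.3ⁿ ≤ 1/99 ÷ (17/3) = 1/561.
0.3⁵ = 243/100000 is still above 1/561 but 0.3⁶ = 729/1000000 is at or below it, so n = 6.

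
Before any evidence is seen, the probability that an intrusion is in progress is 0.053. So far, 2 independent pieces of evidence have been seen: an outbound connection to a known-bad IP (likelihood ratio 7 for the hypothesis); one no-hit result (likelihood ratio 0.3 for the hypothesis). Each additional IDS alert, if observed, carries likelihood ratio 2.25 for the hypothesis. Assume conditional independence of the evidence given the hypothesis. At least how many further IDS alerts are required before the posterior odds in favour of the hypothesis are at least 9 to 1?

6

Prior odds = 0.053/0.947 = 53/947.
Combined Bayes factor of the evidence already in hand = 7 × 0.3 = 2.1.
Odds after that evidence = (53/947) × 2.1 = 1113/9470.
Target odds = 9.
Need 2.25ⁿ ≥ 9 ÷ (1113/9470) = 28410/371.
2.25⁵ = 59049/1024 falls short of 28410/371 but 2.25⁶ = 531441/4096 reaches it, so n = 6.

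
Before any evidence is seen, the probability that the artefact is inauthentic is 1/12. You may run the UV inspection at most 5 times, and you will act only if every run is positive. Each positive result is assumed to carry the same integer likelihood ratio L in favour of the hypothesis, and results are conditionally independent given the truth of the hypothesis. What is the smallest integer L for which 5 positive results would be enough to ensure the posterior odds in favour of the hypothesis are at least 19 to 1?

3

Prior odds = (1/12)/(11/12) = 1/11.
Target odds = 19.
Need L⁵ ≥ 19 ÷ (1/11) = 209.
2⁵ = 32 < 209 ≤ 243 = 3⁵, so L = 3.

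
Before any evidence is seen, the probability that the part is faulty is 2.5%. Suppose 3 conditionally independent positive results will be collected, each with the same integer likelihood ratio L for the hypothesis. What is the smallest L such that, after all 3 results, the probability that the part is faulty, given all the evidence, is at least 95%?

10

Prior odds = 0.025/0.975 = 1/39.
Target odds = 0.95/0.05 = 19.
Need L³ ≥ 19 ÷ (1/39) = 741.
9³ = 729 < 741 ≤ 1000 = 10³, so L = 10.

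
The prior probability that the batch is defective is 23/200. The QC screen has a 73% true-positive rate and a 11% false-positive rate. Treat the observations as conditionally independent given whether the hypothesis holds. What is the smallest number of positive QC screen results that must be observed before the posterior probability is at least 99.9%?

Prior odds: 0.115 ÷ 0.885 = 23/177.
Likelihood ratio of a positive result = 0.73/0.11 = 73/11.
Target posterior odds = 0.999/0.001 = 999.
Require (73/11)ⁿ ≥ 999 ÷ (23/177) = 176823/23.
(73/11)⁴ = 28398241/14641 falls short of 176823/23 but (73/11)⁵ ≈12872.1 reaches it, so n = 5.

5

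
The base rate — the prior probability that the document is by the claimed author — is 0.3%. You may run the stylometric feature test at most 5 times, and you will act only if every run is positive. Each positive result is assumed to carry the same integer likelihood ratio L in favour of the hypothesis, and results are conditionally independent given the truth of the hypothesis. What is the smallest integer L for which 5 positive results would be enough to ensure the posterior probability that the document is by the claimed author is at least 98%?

7

Prior odds = 0.003/0.997 = 3/997.
Target odds = 0.98/0.02 = 49.
Need L⁵ ≥ 49 ÷ (3/997) = 48853/3.
6⁵ = 7776 < 48853/3 ≤ 16807 = 7⁵, so L = 7.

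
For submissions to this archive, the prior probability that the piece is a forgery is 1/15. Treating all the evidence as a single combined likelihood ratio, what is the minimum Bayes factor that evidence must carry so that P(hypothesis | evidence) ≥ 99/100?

1386

Prior odds = (1/15)/(14/15) = 1/14.
Target odds = 0.99/0.01 = 99.
Required Bayes factor = 99 ÷ (1/14) = 1386.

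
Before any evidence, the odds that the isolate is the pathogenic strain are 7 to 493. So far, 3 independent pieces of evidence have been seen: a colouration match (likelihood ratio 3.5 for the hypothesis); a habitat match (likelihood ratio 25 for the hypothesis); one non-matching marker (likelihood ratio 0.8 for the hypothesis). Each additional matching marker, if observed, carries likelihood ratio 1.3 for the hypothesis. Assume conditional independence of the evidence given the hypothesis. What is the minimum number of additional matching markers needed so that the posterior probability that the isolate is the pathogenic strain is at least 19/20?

Prior odds = 7/493.
Combined Bayes factor of the evidence already in hand = 3.5 × 25 × 0.8 = 70.
Odds after that evidence = (7/493) × 70 = 490/493.
Target odds = 0.95/0.05 = 19.
Need 1.3ⁿ ≥ 19 ÷ (490/493) = 9367/490.
1.3¹¹ ≈17.9216 falls short of 9367/490 but 1.3¹² ≈23.2981 reaches it, so n = 12.

12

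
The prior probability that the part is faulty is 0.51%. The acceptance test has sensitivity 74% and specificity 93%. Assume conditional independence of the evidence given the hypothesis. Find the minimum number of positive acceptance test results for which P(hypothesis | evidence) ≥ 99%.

5

Prior odds = 0.0051/0.9949 = 51/9949.
False-positive rate = 1 − 0.93 = 0.07; likelihood ratio of a positive = 0.74/0.07 = 74/7.
Target posterior odds = 0.99/0.01 = 99.
Need (51/9949) × (74/7)ⁿ ≥ 99, i.e. (74/7)ⁿ ≥ 328317/17.
(74/7)⁴ = 29986576/2401 falls short of 328317/17 but (74/7)⁵ ≈132029 reaches it, so n = 5.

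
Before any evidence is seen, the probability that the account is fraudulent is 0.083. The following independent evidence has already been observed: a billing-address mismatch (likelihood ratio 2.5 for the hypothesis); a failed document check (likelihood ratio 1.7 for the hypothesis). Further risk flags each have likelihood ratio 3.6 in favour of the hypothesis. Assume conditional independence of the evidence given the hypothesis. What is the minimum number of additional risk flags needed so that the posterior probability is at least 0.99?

5

Prior odds = 0.083/0.917 = 83/917.
Combined Bayes factor of the evidence already in hand = 2.5 × 1.7 = 4.25.
Odds after that evidence = (83/917) × 4.25 = 1411/3668.
Target odds = 0.99/0.01 = 99.
Need 3.6ⁿ ≥ 99 ÷ (1411/3668) = 363132/1411.
3.6⁴ = 167.9616 falls short of 363132/1411 but 3.6⁵ = 604.66176 reaches it, so n = 5.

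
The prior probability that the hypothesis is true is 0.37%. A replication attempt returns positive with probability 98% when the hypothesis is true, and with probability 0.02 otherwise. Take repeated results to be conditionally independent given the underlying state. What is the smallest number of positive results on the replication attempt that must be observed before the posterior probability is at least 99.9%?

Prior odds = 0.0037/0.9963 = 37/9963.
Likelihood ratio of a positive result = 0.98/0.02 = 49.
Target odds: 0.999 ÷ 0.001 = 999.
Require 49ⁿ ≥ 999 ÷ (37/9963) = 269001.
49³ = 117649 falls short of 269001 but 49⁴ = 5764801 reaches it, so n = 4.

4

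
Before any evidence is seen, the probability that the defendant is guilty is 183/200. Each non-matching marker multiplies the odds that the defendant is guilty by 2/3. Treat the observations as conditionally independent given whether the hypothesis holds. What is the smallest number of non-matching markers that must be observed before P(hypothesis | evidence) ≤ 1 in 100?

18

Prior odds = 0.915/0.085 = 183/17.
Likelihood ratio per non-matching marker = 2/3.
Target posterior odds = 0.01/0.99 = 1/99.
Need (183/17) × (2/3)ⁿ ≤ 1/99, i.e. (2/3)ⁿ ≤ 17/18117.
(2/3)¹⁷ = 131072/129140163 is still above 17/18117 but (2/3)¹⁸ = 262144/387420489 is at or below it, so n = 18.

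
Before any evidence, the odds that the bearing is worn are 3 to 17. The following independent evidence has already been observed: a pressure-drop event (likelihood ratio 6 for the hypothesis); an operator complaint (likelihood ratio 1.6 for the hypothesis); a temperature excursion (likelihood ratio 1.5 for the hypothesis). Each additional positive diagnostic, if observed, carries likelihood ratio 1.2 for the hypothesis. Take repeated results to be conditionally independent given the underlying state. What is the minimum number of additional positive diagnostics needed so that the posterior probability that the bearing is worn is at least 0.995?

Prior odds = 3/17.
Combined Bayes factor of the evidence already in hand = 6 × 1.6 × 1.5 = 14.4.
Odds after that evidence = (3/17) × 14.4 = 216/85.
Target odds = 0.995/0.005 = 199.
Need 1.2ⁿ ≥ 199 ÷ (216/85) = 16915/216.
1.2²³ ≈66.2474 falls short of 16915/216 but 1.2²⁴ ≈79.4968 reaches it, so n = 24.

24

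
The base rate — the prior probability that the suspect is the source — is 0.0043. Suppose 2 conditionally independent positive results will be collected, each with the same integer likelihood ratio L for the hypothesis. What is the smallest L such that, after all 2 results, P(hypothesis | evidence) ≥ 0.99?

152

Prior odds = 0.0043/0.9957 = 43/9957.
Target odds = 0.99/0.01 = 99.
Need L² ≥ 99 ÷ (43/9957) = 985743/43.
151² = 22801 < 985743/43 ≤ 23104 = 152², so L = 152.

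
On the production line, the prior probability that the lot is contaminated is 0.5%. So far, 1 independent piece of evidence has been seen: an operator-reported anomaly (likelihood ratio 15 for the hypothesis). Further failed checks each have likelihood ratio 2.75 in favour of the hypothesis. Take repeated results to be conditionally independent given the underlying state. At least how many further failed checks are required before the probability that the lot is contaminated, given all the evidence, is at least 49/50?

Prior odds = 0.005/0.995 = 1/199.
Bayes factor of the evidence already in hand = 15.
Odds after that evidence = (1/199) × 15 = 15/199.
Target odds = 0.98/0.02 = 49.
Need 2.75ⁿ ≥ 49 ÷ (15/199) = 9751/15.
2.75⁶ = 1771561/4096 falls short of 9751/15 but 2.75⁷ = 19487171/16384 reaches it, so n = 7.

7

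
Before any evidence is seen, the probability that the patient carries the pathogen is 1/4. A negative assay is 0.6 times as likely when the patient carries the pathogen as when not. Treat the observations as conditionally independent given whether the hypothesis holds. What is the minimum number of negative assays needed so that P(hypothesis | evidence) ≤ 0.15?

Prior odds: 0.25 ÷ 0.75 = 1/3.
Likelihood ratio per negative assay = 0.6.
Target posterior odds = 0.15/0.85 = 3/17.
Require 0.6ⁿ ≤ 3/17 ÷ (1/3) = 9/17.
0.6¹ = 0.6 is still above 9/17 but 0.6² = 0.36 is at or below it, so n = 2.

2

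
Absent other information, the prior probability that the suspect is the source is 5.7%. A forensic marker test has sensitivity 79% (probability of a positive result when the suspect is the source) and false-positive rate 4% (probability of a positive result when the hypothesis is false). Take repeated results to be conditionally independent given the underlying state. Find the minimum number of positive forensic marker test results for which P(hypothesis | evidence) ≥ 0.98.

3

Prior odds: 0.057 ÷ 0.943 = 57/943.
Likelihood ratio of a positive result = 0.79/0.04 = 19.75.
Target posterior odds = 0.98/0.02 = 49.
Need (57/943) × 19.75ⁿ ≥ 49, i.e. 19.75ⁿ ≥ 46207/57.
19.75² = 390.0625 falls short of 46207/57 but 19.75³ = 7703.734375 reaches it, so n = 3.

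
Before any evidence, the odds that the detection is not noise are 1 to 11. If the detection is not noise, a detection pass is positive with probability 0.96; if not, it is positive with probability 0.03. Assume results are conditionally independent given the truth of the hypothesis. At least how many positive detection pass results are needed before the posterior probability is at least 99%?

Prior odds = 1/11.
Likelihood ratio of a positive = 0.96/0.03 = 32.
Target odds: 0.99 ÷ 0.01 = 99.
Need (1/11) × 32ⁿ ≥ 99, i.e. 32ⁿ ≥ 1089.
32² = 1024 falls short of 1089 but 32³ = 32768 reaches it, so n = 3.

3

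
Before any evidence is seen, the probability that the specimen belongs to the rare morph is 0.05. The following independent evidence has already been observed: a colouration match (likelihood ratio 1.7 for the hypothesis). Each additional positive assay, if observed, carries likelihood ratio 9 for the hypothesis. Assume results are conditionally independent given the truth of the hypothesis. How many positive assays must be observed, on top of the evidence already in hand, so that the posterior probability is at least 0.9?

Prior odds = 0.05/0.95 = 1/19.
Bayes factor of the evidence already in hand = 1.7.
Odds after that evidence = (1/19) × 1.7 = 17/190.
Target odds = 0.9/0.1 = 9.
Need 9ⁿ ≥ 9 ÷ (17/190) = 1710/17.
9² = 81 falls short of 1710/17 but 9³ = 729 reaches it, so n = 3.

3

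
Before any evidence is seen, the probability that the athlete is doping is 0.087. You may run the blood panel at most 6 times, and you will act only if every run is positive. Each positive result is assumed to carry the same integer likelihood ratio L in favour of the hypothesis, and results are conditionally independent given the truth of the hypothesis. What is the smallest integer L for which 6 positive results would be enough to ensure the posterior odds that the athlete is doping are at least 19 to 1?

3

Prior odds = 0.087/0.913 = 87/913.
Target odds = 19.
Need L⁶ ≥ 19 ÷ (87/913) = 17347/87.
2⁶ = 64 < 17347/87 ≤ 729 = 3⁶, so L = 3.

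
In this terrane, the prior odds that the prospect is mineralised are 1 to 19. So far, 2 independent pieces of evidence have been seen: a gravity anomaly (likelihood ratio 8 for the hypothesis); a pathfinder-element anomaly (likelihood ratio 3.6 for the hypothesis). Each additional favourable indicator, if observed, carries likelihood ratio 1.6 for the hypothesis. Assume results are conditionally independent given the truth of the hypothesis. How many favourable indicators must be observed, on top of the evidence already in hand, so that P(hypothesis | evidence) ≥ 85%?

Prior odds = 1/19.
Combined Bayes factor of the evidence already in hand = 8 × 3.6 = 28.8.
Odds after that evidence = (1/19) × 28.8 = 144/95.
Target odds = 0.85/0.15 = 17/3.
Need 1.6ⁿ ≥ 17/3 ÷ (144/95) = 1615/432.
1.6² = 2.56 falls short of 1615/432 but 1.6³ = 4.096 reaches it, so n = 3.

3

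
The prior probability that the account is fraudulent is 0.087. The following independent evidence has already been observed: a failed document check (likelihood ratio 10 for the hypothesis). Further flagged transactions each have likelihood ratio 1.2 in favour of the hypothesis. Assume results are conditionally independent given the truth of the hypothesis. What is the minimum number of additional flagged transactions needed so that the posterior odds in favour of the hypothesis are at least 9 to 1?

13

Prior odds = 0.087/0.913 = 87/913.
Bayes factor of the evidence already in hand = 10.
Odds after that evidence = (87/913) × 10 = 870/913.
Target odds = 9.
Need 1.2ⁿ ≥ 9 ÷ (870/913) = 2739/290.
1.2¹² ≈8.9161 falls short of 2739/290 but 1.2¹³ ≈10.6993 reaches it, so n = 13.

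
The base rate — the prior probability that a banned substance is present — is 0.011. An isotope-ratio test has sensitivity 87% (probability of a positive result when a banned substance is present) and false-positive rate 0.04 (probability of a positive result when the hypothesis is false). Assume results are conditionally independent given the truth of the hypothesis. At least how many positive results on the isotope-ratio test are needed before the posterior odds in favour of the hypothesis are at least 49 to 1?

Prior odds: 0.011 ÷ 0.989 = 11/989.
Likelihood ratio of a positive result = 0.87/0.04 = 21.75.
Target odds = 49.
Need (11/989) × 21.75ⁿ ≥ 49, i.e. 21.75ⁿ ≥ 48461/11.
21.75² = 473.0625 falls short of 48461/11 but 21.75³ = 658503/64 reaches it, so n = 3.

3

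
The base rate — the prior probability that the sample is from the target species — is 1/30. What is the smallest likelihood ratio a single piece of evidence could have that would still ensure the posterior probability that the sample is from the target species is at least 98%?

Prior odds = (1/30)/(29/30) = 1/29.
Target odds = 0.98/0.02 = 49.
Required Bayes factor = 49 ÷ (1/29) = 1421.

1421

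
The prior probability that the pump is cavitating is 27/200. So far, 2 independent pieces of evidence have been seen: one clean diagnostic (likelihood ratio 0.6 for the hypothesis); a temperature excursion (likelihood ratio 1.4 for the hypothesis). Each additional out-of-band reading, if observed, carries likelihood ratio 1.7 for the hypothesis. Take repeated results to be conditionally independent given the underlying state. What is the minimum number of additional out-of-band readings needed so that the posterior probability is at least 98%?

12

Prior odds = 0.135/0.865 = 27/173.
Combined Bayes factor of the evidence already in hand = 0.6 × 1.4 = 0.84.
Odds after that evidence = (27/173) × 0.84 = 567/4325.
Target odds = 0.98/0.02 = 49.
Need 1.7ⁿ ≥ 49 ÷ (567/4325) = 30275/81.
1.7¹¹ ≈342.719 falls short of 30275/81 but 1.7¹² ≈582.622 reaches it, so n = 12.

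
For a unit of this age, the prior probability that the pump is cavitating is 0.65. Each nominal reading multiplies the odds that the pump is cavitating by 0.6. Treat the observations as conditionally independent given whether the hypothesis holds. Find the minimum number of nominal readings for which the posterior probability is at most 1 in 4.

4

Prior odds = 0.65/0.35 = 13/7.
Likelihood ratio per nominal reading = 0.6.
Target odds: 0.25 ÷ 0.75 = 1/3.
Need (13/7) × 0.6ⁿ ≤ 1/3, i.e. 0.6ⁿ ≤ 7/39.
0.6³ = 0.216 is still above 7/39 but 0.6⁴ = 0.1296 is at or below it, so n = 4.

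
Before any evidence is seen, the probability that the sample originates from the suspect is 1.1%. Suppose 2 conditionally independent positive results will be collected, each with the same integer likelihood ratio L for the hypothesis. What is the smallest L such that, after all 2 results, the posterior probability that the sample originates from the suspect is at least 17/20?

23

Prior odds = 0.011/0.989 = 11/989.
Target odds = 0.85/0.15 = 17/3.
Need L² ≥ 17/3 ÷ (11/989) = 16813/33.
22² = 484 < 16813/33 ≤ 529 = 23², so L = 23.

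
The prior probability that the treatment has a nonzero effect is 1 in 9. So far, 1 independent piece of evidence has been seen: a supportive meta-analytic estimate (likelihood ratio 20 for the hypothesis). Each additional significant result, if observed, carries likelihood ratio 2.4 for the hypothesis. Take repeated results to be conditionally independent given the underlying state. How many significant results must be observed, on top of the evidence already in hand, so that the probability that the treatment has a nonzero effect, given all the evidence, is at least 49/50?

4

Prior odds = (1/9)/(8/9) = 0.125.
Bayes factor of the evidence already in hand = 20.
Odds after that evidence = 0.125 × 20 = 2.5.
Target odds = 0.98/0.02 = 49.
Need 2.4ⁿ ≥ 49 ÷ 2.5 = 19.6.
2.4³ = 13.824 falls short of 19.6 but 2.4⁴ = 33.1776 reaches it, so n = 4.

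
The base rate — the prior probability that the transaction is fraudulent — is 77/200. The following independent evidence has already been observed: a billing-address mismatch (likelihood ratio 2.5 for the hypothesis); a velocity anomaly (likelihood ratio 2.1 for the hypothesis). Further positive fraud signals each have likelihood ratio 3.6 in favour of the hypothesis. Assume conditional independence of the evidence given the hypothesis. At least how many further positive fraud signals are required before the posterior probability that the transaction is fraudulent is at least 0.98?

3

Prior odds = 0.385/0.615 = 77/123.
Combined Bayes factor of the evidence already in hand = 2.5 × 2.1 = 5.25.
Odds after that evidence = (77/123) × 5.25 = 539/164.
Target odds = 0.98/0.02 = 49.
Need 3.6ⁿ ≥ 49 ÷ (539/164) = 164/11.
3.6² = 12.96 falls short of 164/11 but 3.6³ = 46.656 reaches it, so n = 3.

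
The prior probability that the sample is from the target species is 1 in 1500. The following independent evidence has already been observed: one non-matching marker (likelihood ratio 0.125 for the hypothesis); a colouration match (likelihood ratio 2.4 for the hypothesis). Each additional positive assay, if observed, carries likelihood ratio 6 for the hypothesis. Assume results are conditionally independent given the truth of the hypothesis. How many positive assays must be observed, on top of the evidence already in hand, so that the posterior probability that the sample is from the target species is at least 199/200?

8

Prior odds = (1/1500)/(1499/1500) = 1/1499.
Combined Bayes factor of the evidence already in hand = 0.125 × 2.4 = 0.3.
Odds after that evidence = (1/1499) × 0.3 = 3/14990.
Target odds = 0.995/0.005 = 199.
Need 6ⁿ ≥ 199 ÷ (3/14990) = 2983010/3.
6⁷ = 279936 falls short of 2983010/3 but 6⁸ = 1679616 reaches it, so n = 8.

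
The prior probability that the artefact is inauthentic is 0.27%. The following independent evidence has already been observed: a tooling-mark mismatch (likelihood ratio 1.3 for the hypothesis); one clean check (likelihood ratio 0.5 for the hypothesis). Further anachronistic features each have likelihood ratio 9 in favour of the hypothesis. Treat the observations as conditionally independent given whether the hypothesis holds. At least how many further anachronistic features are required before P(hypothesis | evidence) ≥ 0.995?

Prior odds = 0.0027/0.9973 = 27/9973.
Combined Bayes factor of the evidence already in hand = 1.3 × 0.5 = 0.65.
Odds after that evidence = (27/9973) × 0.65 = 351/199460.
Target odds = 0.995/0.005 = 199.
Need 9ⁿ ≥ 199 ÷ (351/199460) = 39692540/351.
9⁵ = 59049 falls short of 39692540/351 but 9⁶ = 531441 reaches it, so n = 6.

6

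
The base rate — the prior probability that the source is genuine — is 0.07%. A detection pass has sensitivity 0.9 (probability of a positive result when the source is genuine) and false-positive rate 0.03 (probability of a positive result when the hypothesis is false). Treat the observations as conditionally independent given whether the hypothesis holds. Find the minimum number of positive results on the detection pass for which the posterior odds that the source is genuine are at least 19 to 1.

4

Prior odds: 0.0007 ÷ 0.9993 = 7/9993.
Likelihood ratio of a positive result = 0.9/0.03 = 30.
Target odds = 19.
Require 30ⁿ ≥ 19 ÷ (7/9993) = 189867/7.
30³ = 27000 falls short of 189867/7 but 30⁴ = 810000 reaches it, so n = 4.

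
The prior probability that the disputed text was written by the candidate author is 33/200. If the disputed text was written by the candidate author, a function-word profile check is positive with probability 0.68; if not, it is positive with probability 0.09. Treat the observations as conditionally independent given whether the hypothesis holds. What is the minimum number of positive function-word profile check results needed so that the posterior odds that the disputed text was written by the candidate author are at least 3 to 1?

Prior odds: 0.165 ÷ 0.835 = 33/167.
Likelihood ratio of a positive = 0.68/0.09 = 68/9.
Target odds = 3.
Need (33/167) × (68/9)ⁿ ≥ 3, i.e. (68/9)ⁿ ≥ 167/11.
(68/9)¹ = 68/9 falls short of 167/11 but (68/9)² = 4624/81 reaches it, so n = 2.

2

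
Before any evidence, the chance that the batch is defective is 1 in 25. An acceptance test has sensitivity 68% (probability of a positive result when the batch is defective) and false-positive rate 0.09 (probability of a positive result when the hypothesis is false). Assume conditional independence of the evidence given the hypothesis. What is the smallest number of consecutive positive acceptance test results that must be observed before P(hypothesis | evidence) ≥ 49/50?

Prior odds = 0.04/0.96 = 1/24.
Likelihood ratio of a positive result = 0.68/0.09 = 68/9.
Target posterior odds = 0.98/0.02 = 49.
Need (1/24) × (68/9)ⁿ ≥ 49, i.e. (68/9)ⁿ ≥ 1176.
(68/9)³ = 314432/729 falls short of 1176 but (68/9)⁴ = 21381376/6561 reaches it, so n = 4.

4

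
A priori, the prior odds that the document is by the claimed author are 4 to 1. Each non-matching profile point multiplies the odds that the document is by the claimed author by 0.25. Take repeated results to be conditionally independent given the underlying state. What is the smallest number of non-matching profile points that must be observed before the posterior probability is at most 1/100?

5

Prior odds = 4.
Likelihood ratio per non-matching profile point = 0.25.
Target odds: 0.01 ÷ 0.99 = 1/99.
Require 0.25ⁿ ≤ 1/99 ÷ 4 = 1/396.
0.25⁴ = 0.00390625 is still above 1/396 but 0.25⁵ = 1/1024 is at or below it, so n = 5.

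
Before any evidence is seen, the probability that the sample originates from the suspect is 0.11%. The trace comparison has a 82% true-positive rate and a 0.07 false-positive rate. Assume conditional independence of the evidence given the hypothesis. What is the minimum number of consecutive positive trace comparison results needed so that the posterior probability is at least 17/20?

Prior odds = 0.0011/0.9989 = 11/9989.
Likelihood ratio of a positive result = 0.82/0.07 = 82/7.
Target posterior odds = 0.85/0.15 = 17/3.
Need (11/9989) × (82/7)ⁿ ≥ 17/3, i.e. (82/7)ⁿ ≥ 169813/33.
(82/7)³ = 551368/343 falls short of 169813/33 but (82/7)⁴ = 45212176/2401 reaches it, so n = 4.

4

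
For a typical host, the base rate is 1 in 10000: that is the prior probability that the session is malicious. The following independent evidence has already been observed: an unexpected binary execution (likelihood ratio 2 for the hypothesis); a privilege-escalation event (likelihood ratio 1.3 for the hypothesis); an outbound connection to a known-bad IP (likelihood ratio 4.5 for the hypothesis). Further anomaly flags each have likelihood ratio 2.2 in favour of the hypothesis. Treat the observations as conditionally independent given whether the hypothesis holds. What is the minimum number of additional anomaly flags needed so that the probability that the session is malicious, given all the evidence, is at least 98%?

Prior odds = 0.0001/0.9999 = 1/9999.
Combined Bayes factor of the evidence already in hand = 2 × 1.3 × 4.5 = 11.7.
Odds after that evidence = (1/9999) × 11.7 = 13/11110.
Target odds = 0.98/0.02 = 49.
Need 2.2ⁿ ≥ 49 ÷ (13/11110) = 544390/13.
2.2¹³ ≈28281 falls short of 544390/13 but 2.2¹⁴ ≈62218.2 reaches it, so n = 14.

14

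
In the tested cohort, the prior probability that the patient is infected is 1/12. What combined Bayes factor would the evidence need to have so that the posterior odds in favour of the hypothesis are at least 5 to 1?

55

Prior odds = (1/12)/(11/12) = 1/11.
Target odds = 5.
Required Bayes factor = 5 ÷ (1/11) = 55.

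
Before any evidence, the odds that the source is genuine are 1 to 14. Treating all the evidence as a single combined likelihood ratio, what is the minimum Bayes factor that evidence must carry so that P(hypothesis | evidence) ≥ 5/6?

70

Prior odds = 1/14.
Target odds = (5/6)/(1/6) = 5.
Required Bayes factor = 5 ÷ (1/14) = 70.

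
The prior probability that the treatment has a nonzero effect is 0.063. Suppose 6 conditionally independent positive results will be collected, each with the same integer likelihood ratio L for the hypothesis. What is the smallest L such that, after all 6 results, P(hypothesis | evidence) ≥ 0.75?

2

Prior odds = 0.063/0.937 = 63/937.
Target odds = 0.75/0.25 = 3.
Need L⁶ ≥ 3 ÷ (63/937) = 937/21.
1⁶ = 1 < 937/21 ≤ 64 = 2⁶, so L = 2.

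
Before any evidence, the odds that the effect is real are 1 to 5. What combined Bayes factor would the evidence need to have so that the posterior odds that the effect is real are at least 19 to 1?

Prior odds = 0.2.
Target odds = 19.
Required Bayes factor = 19 ÷ 0.2 = 95.

95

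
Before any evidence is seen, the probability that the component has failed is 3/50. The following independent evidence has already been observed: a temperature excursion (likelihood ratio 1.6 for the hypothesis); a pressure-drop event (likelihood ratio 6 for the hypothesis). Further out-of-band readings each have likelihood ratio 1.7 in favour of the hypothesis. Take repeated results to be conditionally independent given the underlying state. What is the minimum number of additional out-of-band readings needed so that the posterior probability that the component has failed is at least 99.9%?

14

Prior odds = 0.06/0.94 = 3/47.
Combined Bayes factor of the evidence already in hand = 1.6 × 6 = 9.6.
Odds after that evidence = (3/47) × 9.6 = 144/235.
Target odds = 0.999/0.001 = 999.
Need 1.7ⁿ ≥ 999 ÷ (144/235) = 1630.3125.
1.7¹³ ≈990.458 falls short of 1630.3125 but 1.7¹⁴ ≈1683.78 reaches it, so n = 14.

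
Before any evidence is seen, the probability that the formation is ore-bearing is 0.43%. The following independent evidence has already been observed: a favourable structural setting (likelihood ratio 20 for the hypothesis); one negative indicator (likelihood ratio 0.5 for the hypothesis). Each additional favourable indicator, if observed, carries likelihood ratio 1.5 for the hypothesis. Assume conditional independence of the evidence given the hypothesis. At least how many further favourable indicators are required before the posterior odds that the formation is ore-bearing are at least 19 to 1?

16

Prior odds = 0.0043/0.9957 = 43/9957.
Combined Bayes factor of the evidence already in hand = 20 × 0.5 = 10.
Odds after that evidence = (43/9957) × 10 = 430/9957.
Target odds = 19.
Need 1.5ⁿ ≥ 19 ÷ (430/9957) = 189183/430.
1.5¹⁵ = 14348907/32768 falls short of 189183/430 but 1.5¹⁶ = 43046721/65536 reaches it, so n = 16.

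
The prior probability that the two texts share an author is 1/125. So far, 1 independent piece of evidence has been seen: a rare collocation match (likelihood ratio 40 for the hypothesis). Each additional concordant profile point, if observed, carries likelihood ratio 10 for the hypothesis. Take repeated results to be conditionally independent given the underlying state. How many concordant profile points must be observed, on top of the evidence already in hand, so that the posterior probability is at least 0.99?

Prior odds = 0.008/0.992 = 1/124.
Bayes factor of the evidence already in hand = 40.
Odds after that evidence = (1/124) × 40 = 10/31.
Target odds = 0.99/0.01 = 99.
Need 10ⁿ ≥ 99 ÷ (10/31) = 306.9.
10² = 100 falls short of 306.9 but 10³ = 1000 reaches it, so n = 3.

3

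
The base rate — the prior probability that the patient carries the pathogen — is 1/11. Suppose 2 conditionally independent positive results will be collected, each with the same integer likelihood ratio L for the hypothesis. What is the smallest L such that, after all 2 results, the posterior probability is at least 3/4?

Prior odds = (1/11)/(10/11) = 0.1.
Target odds = 0.75/0.25 = 3.
Need L² ≥ 3 ÷ 0.1 = 30.
5² = 25 < 30 ≤ 36 = 6², so L = 6.

6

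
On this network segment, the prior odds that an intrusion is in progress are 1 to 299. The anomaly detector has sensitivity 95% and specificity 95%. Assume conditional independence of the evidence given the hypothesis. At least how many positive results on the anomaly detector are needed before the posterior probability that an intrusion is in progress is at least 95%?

Prior odds = 1/299.
False-positive rate = 1 − 0.95 = 0.05; likelihood ratio of a positive = 0.95/0.05 = 19.
Target odds: 0.95 ÷ 0.05 = 19.
Need (1/299) × 19ⁿ ≥ 19, i.e. 19ⁿ ≥ 5681.
19² = 361 falls short of 5681 but 19³ = 6859 reaches it, so n = 3.

3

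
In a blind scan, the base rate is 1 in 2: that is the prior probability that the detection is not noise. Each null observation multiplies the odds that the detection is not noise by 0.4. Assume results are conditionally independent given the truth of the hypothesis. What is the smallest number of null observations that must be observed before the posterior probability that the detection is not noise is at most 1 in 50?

5

Prior odds = 0.5/0.5 = 1.
Likelihood ratio per null observation = 0.4.
Target odds: 0.02 ÷ 0.98 = 1/49.
Need 1 × 0.4ⁿ ≤ 1/49, i.e. 0.4ⁿ ≤ 1/49.
0.4⁴ = 0.0256 is still above 1/49 but 0.4⁵ = 0.01024 is at or below it, so n = 5.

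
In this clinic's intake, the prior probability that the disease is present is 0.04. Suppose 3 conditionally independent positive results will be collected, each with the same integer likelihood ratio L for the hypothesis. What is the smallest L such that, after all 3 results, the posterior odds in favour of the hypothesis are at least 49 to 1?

11

Prior odds = 0.04/0.96 = 1/24.
Target odds = 49.
Need L³ ≥ 49 ÷ (1/24) = 1176.
10³ = 1000 < 1176 ≤ 1331 = 11³, so L = 11.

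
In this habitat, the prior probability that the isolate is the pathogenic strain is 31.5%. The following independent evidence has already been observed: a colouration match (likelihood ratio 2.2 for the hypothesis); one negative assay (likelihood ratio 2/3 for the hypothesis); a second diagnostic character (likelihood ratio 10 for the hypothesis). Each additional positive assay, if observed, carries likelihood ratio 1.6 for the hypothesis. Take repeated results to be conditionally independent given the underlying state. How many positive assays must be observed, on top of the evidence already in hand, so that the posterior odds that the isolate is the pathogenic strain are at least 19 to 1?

3

Prior odds = 0.315/0.685 = 63/137.
Combined Bayes factor of the evidence already in hand = 2.2 × (2/3) × 10 = 44/3.
Odds after that evidence = (63/137) × 44/3 = 924/137.
Target odds = 19.
Need 1.6ⁿ ≥ 19 ÷ (924/137) = 2603/924.
1.6² = 2.56 falls short of 2603/924 but 1.6³ = 4.096 reaches it, so n = 3.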